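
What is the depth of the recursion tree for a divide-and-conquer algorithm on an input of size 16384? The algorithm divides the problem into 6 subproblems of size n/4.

For divide and conquer with division factor 4:

Problem sizes at each level:
Level 0: 16384
Level 1: 4096
Level 2: 1024
Level 3: 256
Level 4: 64
Level 5: 16
Level 6: 4
Level 7: 1

The root is level 0 and the size-1 base case is level 7 (the tree spans levels 0 through 7, i.e. 8 levels counting the root), so the depth is the number of divisions: log_4(16384) = 7

The recursion tree depth is log_4(16384) = 7. At each level, the problem size is divided by 4, so it takes 7 divisions to reduce to a base case of size 1. The algorithm makes 6 recursive calls at each level.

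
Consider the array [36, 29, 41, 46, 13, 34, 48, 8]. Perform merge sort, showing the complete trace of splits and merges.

Merge sort trace:

Split: [36, 29, 41, 46, 13, 34, 48, 8] -> [36, 29, 41, 46] and [13, 34, 48, 8]
  Split: [36, 29, 41, 46] -> [36, 29] and [41, 46]
    Split: [36, 29] -> [36] and [29]
    Merge: [36] + [29] -> [29, 36]
    Split: [41, 46] -> [41] and [46]
    Merge: [41] + [46] -> [41, 46]
  Merge: [29, 36] + [41, 46] -> [29, 36, 41, 46]
  Split: [13, 34, 48, 8] -> [13, 34] and [48, 8]
    Split: [13, 34] -> [13] and [34]
    Merge: [13] + [34] -> [13, 34]
    Split: [48, 8] -> [48] and [8]
    Merge: [48] + [8] -> [8, 48]
  Merge: [13, 34] + [8, 48] -> [8, 13, 34, 48]
Merge: [29, 36, 41, 46] + [8, 13, 34, 48] -> [8, 13, 29, 34, 36, 41, 46, 48]

Final sorted array: [8, 13, 29, 34, 36, 41, 46, 48]

The merge sort proceeds by recursively splitting the array and merging sorted halves.
After all merges, the sorted array is [8, 13, 29, 34, 36, 41, 46, 48].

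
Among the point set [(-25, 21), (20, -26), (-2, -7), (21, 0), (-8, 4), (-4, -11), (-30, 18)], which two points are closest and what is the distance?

Computing all pairwise distances among 7 points:

d((-25, 21), (20, -26)) = 65.0692
d((-25, 21), (-2, -7)) = 36.2353
d((-25, 21), (21, 0)) = 50.5668
d((-25, 21), (-8, 4)) = 24.0416
d((-25, 21), (-4, -11)) = 38.2753
d((-25, 21), (-30, 18)) = 5.831
d((20, -26), (-2, -7)) = 29.0689
d((20, -26), (21, 0)) = 26.0192
d((20, -26), (-8, 4)) = 41.0366
d((20, -26), (-4, -11)) = 28.3019
d((20, -26), (-30, 18)) = 66.6033
d((-2, -7), (21, 0)) = 24.0416
d((-2, -7), (-8, 4)) = 12.53
d((-2, -7), (-4, -11)) = 4.4721 <-- minimum
d((-2, -7), (-30, 18)) = 37.5366
d((21, 0), (-8, 4)) = 29.2746
d((21, 0), (-4, -11)) = 27.313
d((21, 0), (-30, 18)) = 54.0833
d((-8, 4), (-4, -11)) = 15.5242
d((-8, 4), (-30, 18)) = 26.0768
d((-4, -11), (-30, 18)) = 38.9487

Closest pair: (-2, -7) and (-4, -11) with distance 4.4721

The closest pair is (-2, -7) and (-4, -11) with Euclidean distance 4.4721. For 7 points, brute-force pairwise comparison is shown above. For large n, the divide-and-conquer algorithm (sort by x, recurse on halves, check the dividing strip) achieves O(n log n).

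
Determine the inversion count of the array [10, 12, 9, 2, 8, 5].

Finding inversions in [10, 12, 9, 2, 8, 5]:

(0, 2): arr[0]=10 > arr[2]=9
(0, 3): arr[0]=10 > arr[3]=2
(0, 4): arr[0]=10 > arr[4]=8
(0, 5): arr[0]=10 > arr[5]=5
(1, 2): arr[1]=12 > arr[2]=9
(1, 3): arr[1]=12 > arr[3]=2
(1, 4): arr[1]=12 > arr[4]=8
(1, 5): arr[1]=12 > arr[5]=5
(2, 3): arr[2]=9 > arr[3]=2
(2, 4): arr[2]=9 > arr[4]=8
(2, 5): arr[2]=9 > arr[5]=5
(4, 5): arr[4]=8 > arr[5]=5

Total inversions: 12

The array has 12 inversion(s): (0,2), (0,3), (0,4), (0,5), (1,2), (1,3), (1,4), (1,5), (2,3), (2,4), (2,5), (4,5). Each pair (i,j) satisfies i < j and arr[i] > arr[j].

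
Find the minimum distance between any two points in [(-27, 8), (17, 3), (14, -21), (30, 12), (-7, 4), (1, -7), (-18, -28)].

Computing all pairwise distances among 7 points:

d((-27, 8), (17, 3)) = 44.2832
d((-27, 8), (14, -21)) = 50.2195
d((-27, 8), (30, 12)) = 57.1402
d((-27, 8), (-7, 4)) = 20.3961
d((-27, 8), (1, -7)) = 31.7648
d((-27, 8), (-18, -28)) = 37.108
d((17, 3), (14, -21)) = 24.1868
d((17, 3), (30, 12)) = 15.8114
d((17, 3), (-7, 4)) = 24.0208
d((17, 3), (1, -7)) = 18.868
d((17, 3), (-18, -28)) = 46.7547
d((14, -21), (30, 12)) = 36.6742
d((14, -21), (-7, 4)) = 32.6497
d((14, -21), (1, -7)) = 19.105
d((14, -21), (-18, -28)) = 32.7567
d((30, 12), (-7, 4)) = 37.855
d((30, 12), (1, -7)) = 34.6699
d((30, 12), (-18, -28)) = 62.482
d((-7, 4), (1, -7)) = 13.6015 <-- minimum
d((-7, 4), (-18, -28)) = 33.8378
d((1, -7), (-18, -28)) = 28.3196

Closest pair: (-7, 4) and (1, -7) with distance 13.6015

The closest pair is (-7, 4) and (1, -7) with Euclidean distance 13.6015. For 7 points, brute-force pairwise comparison is shown above. For large n, the divide-and-conquer algorithm (sort by x, recurse on halves, check the dividing strip) achieves O(n log n).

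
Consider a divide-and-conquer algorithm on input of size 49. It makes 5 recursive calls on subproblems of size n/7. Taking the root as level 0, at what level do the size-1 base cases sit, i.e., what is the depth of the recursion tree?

For divide and conquer with division factor 7:

Problem sizes at each level:
Level 0: 49
Level 1: 7
Level 2: 1

The root is level 0 and the size-1 base case is level 2 (the tree spans levels 0 through 2, i.e. 3 levels counting the root), so the depth is the number of divisions: log_7(49) = 2

The recursion tree depth is log_7(49) = 2. At each level, the problem size is divided by 7, so it takes 2 divisions to reduce to a base case of size 1. The algorithm makes 5 recursive calls at each level.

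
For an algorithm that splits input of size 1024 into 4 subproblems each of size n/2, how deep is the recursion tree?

For divide and conquer with division factor 2:

Problem sizes at each level:
Level 0: 1024
Level 1: 512
Level 2: 256
Level 3: 128
Level 4: 64
Level 5: 32
Level 6: 16
Level 7: 8
Level 8: 4
Level 9: 2
Level 10: 1

The root is level 0 and the size-1 base case is level 10 (the tree spans levels 0 through 10, i.e. 11 levels counting the root), so the depth is the number of divisions: log_2(1024) = 10

The recursion tree depth is log_2(1024) = 10. At each level, the problem size is divided by 2, so it takes 10 divisions to reduce to a base case of size 1. The algorithm makes 4 recursive calls at each level.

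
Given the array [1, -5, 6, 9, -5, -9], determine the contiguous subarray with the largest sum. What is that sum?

Using Kadane's algorithm on [1, -5, 6, 9, -5, -9]:

Scanning through the array:
Position 1 (value -5): max_ending_here = -4, max_so_far = 1
Position 2 (value 6): max_ending_here = 6, max_so_far = 6
Position 3 (value 9): max_ending_here = 15, max_so_far = 15
Position 4 (value -5): max_ending_here = 10, max_so_far = 15
Position 5 (value -9): max_ending_here = 1, max_so_far = 15

Maximum subarray: [6, 9]
Maximum sum: 15

The maximum subarray is [6, 9] with sum 15. This subarray runs from index 2 to index 3.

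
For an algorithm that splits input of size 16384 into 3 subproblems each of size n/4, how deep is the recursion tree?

For divide and conquer with division factor 4:

Problem sizes at each level:
Level 0: 16384
Level 1: 4096
Level 2: 1024
Level 3: 256
Level 4: 64
Level 5: 16
Level 6: 4
Level 7: 1

The root is level 0 and the size-1 base case is level 7 (the tree spans levels 0 through 7, i.e. 8 levels counting the root), so the depth is the number of divisions: log_4(16384) = 7

The recursion tree depth is log_4(16384) = 7. At each level, the problem size is divided by 4, so it takes 7 divisions to reduce to a base case of size 1. The algorithm makes 3 recursive calls at each level.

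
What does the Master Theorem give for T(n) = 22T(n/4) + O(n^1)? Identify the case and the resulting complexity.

Master Theorem for T(n) = 22T(n/4) + O(n^1):

a = 22, b = 4, c = 1
log_b(a) = log_4(22) = 2.2297

Case 1: c = 1 < log_4(22) = 2.2297
T(n) = O(n^(log_4 22))

For T(n) = 22T(n/4) + O(n^1): log_4(22) = 2.2297. This is Case 1 of the Master Theorem (c < log_b(a), work dominated by leaves), giving O(n^(log_4 22)).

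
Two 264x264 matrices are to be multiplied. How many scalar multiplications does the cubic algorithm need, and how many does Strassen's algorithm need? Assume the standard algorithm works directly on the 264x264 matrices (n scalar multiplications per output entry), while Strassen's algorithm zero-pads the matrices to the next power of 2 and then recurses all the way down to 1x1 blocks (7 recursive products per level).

Matrix multiplication for 264x264 matrices:

Strassen's algorithm requires power-of-2 dimensions. Pad 264x264 to 512x512 (next power of 2).

Standard algorithm: 264^3 = 18399744 multiplications
Strassen's algorithm: 7^(log2(512)) = 7^9 = 40353607 multiplications
Difference: 18399744 - 40353607 = -21953863 (Strassen uses MORE here due to padding overhead — for small or just-over-power-of-2 n, padding can outweigh the per-level savings)

Standard: 18399744 multiplications (264^3). Strassen: 40353607 multiplications (7^9, after padding to 512x512). Strassen reduces 8 recursive multiplications to 7 at each level.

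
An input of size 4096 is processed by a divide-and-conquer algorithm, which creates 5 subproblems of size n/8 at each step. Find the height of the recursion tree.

For divide and conquer with division factor 8:

Problem sizes at each level:
Level 0: 4096
Level 1: 512
Level 2: 64
Level 3: 8
Level 4: 1

The root is level 0 and the size-1 base case is level 4 (the tree spans levels 0 through 4, i.e. 5 levels counting the root), so the depth is the number of divisions: log_8(4096) = 4

The recursion tree depth is log_8(4096) = 4. At each level, the problem size is divided by 8, so it takes 4 divisions to reduce to a base case of size 1. The algorithm makes 5 recursive calls at each level.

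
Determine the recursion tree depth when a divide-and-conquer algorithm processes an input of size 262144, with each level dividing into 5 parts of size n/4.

For divide and conquer with division factor 4:

Problem sizes at each level:
Level 0: 262144
Level 1: 65536
Level 2: 16384
Level 3: 4096
Level 4: 1024
Level 5: 256
Level 6: 64
Level 7: 16
Level 8: 4
Level 9: 1

The root is level 0 and the size-1 base case is level 9 (the tree spans levels 0 through 9, i.e. 10 levels counting the root), so the depth is the number of divisions: log_4(262144) = 9

The recursion tree depth is log_4(262144) = 9. At each level, the problem size is divided by 4, so it takes 9 divisions to reduce to a base case of size 1. The algorithm makes 5 recursive calls at each level.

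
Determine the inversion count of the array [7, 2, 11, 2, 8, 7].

Finding inversions in [7, 2, 11, 2, 8, 7]:

(0, 1): arr[0]=7 > arr[1]=2
(0, 3): arr[0]=7 > arr[3]=2
(2, 3): arr[2]=11 > arr[3]=2
(2, 4): arr[2]=11 > arr[4]=8
(2, 5): arr[2]=11 > arr[5]=7
(4, 5): arr[4]=8 > arr[5]=7

Total inversions: 6

The array has 6 inversion(s): (0,1), (0,3), (2,3), (2,4), (2,5), (4,5). Each pair (i,j) satisfies i < j and arr[i] > arr[j].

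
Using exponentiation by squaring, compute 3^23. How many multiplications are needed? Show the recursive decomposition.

Computing 3^23 by squaring (build up from 3^1; each line after the first costs one multiplication):

3^1 = 3
3^2 = (3^1)^2 = 3^2 = 9
3^4 = (3^2)^2 = 9^2 = 81
3^5 = 3 * 3^4 = 3 * 81 = 243
3^10 = (3^5)^2 = 243^2 = 59049
3^11 = 3 * 3^10 = 3 * 59049 = 177147
3^22 = (3^11)^2 = 177147^2 = 31381059609
3^23 = 3 * 3^22 = 3 * 31381059609 = 94143178827

Result: 94143178827
Multiplications needed: 7 (7 lines after 3^1)

3^23 = 94143178827. Using exponentiation by squaring, this requires 7 multiplications. The key idea: if the exponent is even, square the half-power; if odd, multiply by the base once.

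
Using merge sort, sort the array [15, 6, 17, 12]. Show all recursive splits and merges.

Merge sort trace:

Split: [15, 6, 17, 12] -> [15, 6] and [17, 12]
  Split: [15, 6] -> [15] and [6]
  Merge: [15] + [6] -> [6, 15]
  Split: [17, 12] -> [17] and [12]
  Merge: [17] + [12] -> [12, 17]
Merge: [6, 15] + [12, 17] -> [6, 12, 15, 17]

Final sorted array: [6, 12, 15, 17]

The merge sort proceeds by recursively splitting the array and merging sorted halves.
After all merges, the sorted array is [6, 12, 15, 17].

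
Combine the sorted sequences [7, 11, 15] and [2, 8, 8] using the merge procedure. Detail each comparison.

Merging process:

Compare 7 vs 2: take 2 from right. Merged: [2]
Compare 7 vs 8: take 7 from left. Merged: [2, 7]
Compare 11 vs 8: take 8 from right. Merged: [2, 7, 8]
Compare 11 vs 8: take 8 from right. Merged: [2, 7, 8, 8]
Append remaining from left: [11, 15]. Merged: [2, 7, 8, 8, 11, 15]

Final merged array: [2, 7, 8, 8, 11, 15]
Total comparisons: 4

The merged array is [2, 7, 8, 8, 11, 15], requiring 4 comparisons. The merge step runs in O(n) time where n is the total number of elements.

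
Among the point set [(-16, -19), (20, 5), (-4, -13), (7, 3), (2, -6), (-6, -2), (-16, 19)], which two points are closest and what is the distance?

Computing all pairwise distances among 7 points:

d((-16, -19), (20, 5)) = 43.2666
d((-16, -19), (-4, -13)) = 13.4164
d((-16, -19), (7, 3)) = 31.8277
d((-16, -19), (2, -6)) = 22.2036
d((-16, -19), (-6, -2)) = 19.7231
d((-16, -19), (-16, 19)) = 38.0
d((20, 5), (-4, -13)) = 30.0
d((20, 5), (7, 3)) = 13.1529
d((20, 5), (2, -6)) = 21.095
d((20, 5), (-6, -2)) = 26.9258
d((20, 5), (-16, 19)) = 38.6264
d((-4, -13), (7, 3)) = 19.4165
d((-4, -13), (2, -6)) = 9.2195
d((-4, -13), (-6, -2)) = 11.1803
d((-4, -13), (-16, 19)) = 34.176
d((7, 3), (2, -6)) = 10.2956
d((7, 3), (-6, -2)) = 13.9284
d((7, 3), (-16, 19)) = 28.0179
d((2, -6), (-6, -2)) = 8.9443 <-- minimum
d((2, -6), (-16, 19)) = 30.8058
d((-6, -2), (-16, 19)) = 23.2594

Closest pair: (2, -6) and (-6, -2) with distance 8.9443

The closest pair is (2, -6) and (-6, -2) with Euclidean distance 8.9443. For 7 points, brute-force pairwise comparison is shown above. For large n, the divide-and-conquer algorithm (sort by x, recurse on halves, check the dividing strip) achieves O(n log n).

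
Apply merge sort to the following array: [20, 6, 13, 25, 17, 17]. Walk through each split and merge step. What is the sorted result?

Merge sort trace:

Split: [20, 6, 13, 25, 17, 17] -> [20, 6, 13] and [25, 17, 17]
  Split: [20, 6, 13] -> [20] and [6, 13]
    Split: [6, 13] -> [6] and [13]
    Merge: [6] + [13] -> [6, 13]
  Merge: [20] + [6, 13] -> [6, 13, 20]
  Split: [25, 17, 17] -> [25] and [17, 17]
    Split: [17, 17] -> [17] and [17]
    Merge: [17] + [17] -> [17, 17]
  Merge: [25] + [17, 17] -> [17, 17, 25]
Merge: [6, 13, 20] + [17, 17, 25] -> [6, 13, 17, 17, 20, 25]

Final sorted array: [6, 13, 17, 17, 20, 25]

The merge sort proceeds by recursively splitting the array and merging sorted halves.
After all merges, the sorted array is [6, 13, 17, 17, 20, 25].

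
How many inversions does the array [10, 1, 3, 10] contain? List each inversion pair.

Finding inversions in [10, 1, 3, 10]:

(0, 1): arr[0]=10 > arr[1]=1
(0, 2): arr[0]=10 > arr[2]=3

Total inversions: 2

The array has 2 inversion(s): (0,1), (0,2). Each pair (i,j) satisfies i < j and arr[i] > arr[j].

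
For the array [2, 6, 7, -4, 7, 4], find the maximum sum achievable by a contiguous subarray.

Using Kadane's algorithm on [2, 6, 7, -4, 7, 4]:

Scanning through the array:
Position 1 (value 6): max_ending_here = 8, max_so_far = 8
Position 2 (value 7): max_ending_here = 15, max_so_far = 15
Position 3 (value -4): max_ending_here = 11, max_so_far = 15
Position 4 (value 7): max_ending_here = 18, max_so_far = 18
Position 5 (value 4): max_ending_here = 22, max_so_far = 22

Maximum subarray: [2, 6, 7, -4, 7, 4]
Maximum sum: 22

The maximum subarray is [2, 6, 7, -4, 7, 4] with sum 22. This subarray runs from index 0 to index 5.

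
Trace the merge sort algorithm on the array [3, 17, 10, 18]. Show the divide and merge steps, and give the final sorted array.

Merge sort trace:

Split: [3, 17, 10, 18] -> [3, 17] and [10, 18]
  Split: [3, 17] -> [3] and [17]
  Merge: [3] + [17] -> [3, 17]
  Split: [10, 18] -> [10] and [18]
  Merge: [10] + [18] -> [10, 18]
Merge: [3, 17] + [10, 18] -> [3, 10, 17, 18]

Final sorted array: [3, 10, 17, 18]

The merge sort proceeds by recursively splitting the array and merging sorted halves.
After all merges, the sorted array is [3, 10, 17, 18].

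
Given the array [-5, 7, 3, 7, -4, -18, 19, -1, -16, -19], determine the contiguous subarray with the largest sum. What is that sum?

Using Kadane's algorithm on [-5, 7, 3, 7, -4, -18, 19, -1, -16, -19]:

Scanning through the array:
Position 1 (value 7): max_ending_here = 7, max_so_far = 7
Position 2 (value 3): max_ending_here = 10, max_so_far = 10
Position 3 (value 7): max_ending_here = 17, max_so_far = 17
Position 4 (value -4): max_ending_here = 13, max_so_far = 17
Position 5 (value -18): max_ending_here = -5, max_so_far = 17
Position 6 (value 19): max_ending_here = 19, max_so_far = 19
Position 7 (value -1): max_ending_here = 18, max_so_far = 19
Position 8 (value -16): max_ending_here = 2, max_so_far = 19
Position 9 (value -19): max_ending_here = -17, max_so_far = 19

Maximum subarray: [19]
Maximum sum: 19

The maximum subarray is [19] with sum 19. This subarray runs from index 6 to index 6.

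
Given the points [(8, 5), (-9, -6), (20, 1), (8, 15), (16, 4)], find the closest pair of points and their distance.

Computing all pairwise distances among 5 points:

d((8, 5), (-9, -6)) = 20.2485
d((8, 5), (20, 1)) = 12.6491
d((8, 5), (8, 15)) = 10.0
d((8, 5), (16, 4)) = 8.0623
d((-9, -6), (20, 1)) = 29.8329
d((-9, -6), (8, 15)) = 27.0185
d((-9, -6), (16, 4)) = 26.9258
d((20, 1), (8, 15)) = 18.4391
d((20, 1), (16, 4)) = 5.0 <-- minimum
d((8, 15), (16, 4)) = 13.6015

Closest pair: (20, 1) and (16, 4) with distance 5.0

The closest pair is (20, 1) and (16, 4) with Euclidean distance 5.0. For 5 points, brute-force pairwise comparison is shown above. For large n, the divide-and-conquer algorithm (sort by x, recurse on halves, check the dividing strip) achieves O(n log n).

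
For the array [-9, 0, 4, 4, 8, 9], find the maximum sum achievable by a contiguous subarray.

Using Kadane's algorithm on [-9, 0, 4, 4, 8, 9]:

Scanning through the array:
Position 1 (value 0): max_ending_here = 0, max_so_far = 0
Position 2 (value 4): max_ending_here = 4, max_so_far = 4
Position 3 (value 4): max_ending_here = 8, max_so_far = 8
Position 4 (value 8): max_ending_here = 16, max_so_far = 16
Position 5 (value 9): max_ending_here = 25, max_so_far = 25

Maximum subarray: [0, 4, 4, 8, 9]
Maximum sum: 25

The maximum subarray is [0, 4, 4, 8, 9] with sum 25. This subarray runs from index 1 to index 5.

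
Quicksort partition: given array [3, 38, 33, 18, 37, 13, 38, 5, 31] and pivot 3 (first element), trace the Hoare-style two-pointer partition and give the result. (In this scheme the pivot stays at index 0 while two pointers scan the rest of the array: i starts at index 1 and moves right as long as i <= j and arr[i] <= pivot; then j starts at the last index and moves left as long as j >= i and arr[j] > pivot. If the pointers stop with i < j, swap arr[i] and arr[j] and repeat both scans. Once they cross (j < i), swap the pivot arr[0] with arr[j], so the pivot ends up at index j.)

Hoare-style two-pointer partition with pivot = 3:

Initial array: [3, 38, 33, 18, 37, 13, 38, 5, 31]

Pointers start at i = 1, j = 8.
i ends at 1, j ends at 0: the pointers have crossed (j < i), so scanning stops.

j = 0, so swapping arr[0] with arr[j] leaves the pivot at position 0: [3, 38, 33, 18, 37, 13, 38, 5, 31]
Pivot position: 0

After partitioning with pivot 3, the array becomes [3, 38, 33, 18, 37, 13, 38, 5, 31]. The pivot is placed at index 0. All elements to the left of the pivot are <= 3, and all elements to the right are > 3.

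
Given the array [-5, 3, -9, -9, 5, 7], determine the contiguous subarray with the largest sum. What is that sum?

Using Kadane's algorithm on [-5, 3, -9, -9, 5, 7]:

Scanning through the array:
Position 1 (value 3): max_ending_here = 3, max_so_far = 3
Position 2 (value -9): max_ending_here = -6, max_so_far = 3
Position 3 (value -9): max_ending_here = -9, max_so_far = 3
Position 4 (value 5): max_ending_here = 5, max_so_far = 5
Position 5 (value 7): max_ending_here = 12, max_so_far = 12

Maximum subarray: [5, 7]
Maximum sum: 12

The maximum subarray is [5, 7] with sum 12. This subarray runs from index 4 to index 5.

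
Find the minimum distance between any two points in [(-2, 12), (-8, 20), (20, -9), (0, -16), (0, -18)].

Computing all pairwise distances among 5 points:

d((-2, 12), (-8, 20)) = 10.0
d((-2, 12), (20, -9)) = 30.4138
d((-2, 12), (0, -16)) = 28.0713
d((-2, 12), (0, -18)) = 30.0666
d((-8, 20), (20, -9)) = 40.3113
d((-8, 20), (0, -16)) = 36.8782
d((-8, 20), (0, -18)) = 38.833
d((20, -9), (0, -16)) = 21.1896
d((20, -9), (0, -18)) = 21.9317
d((0, -16), (0, -18)) = 2.0 <-- minimum

Closest pair: (0, -16) and (0, -18) with distance 2.0

The closest pair is (0, -16) and (0, -18) with Euclidean distance 2.0. For 5 points, brute-force pairwise comparison is shown above. For large n, the divide-and-conquer algorithm (sort by x, recurse on halves, check the dividing strip) achieves O(n log n).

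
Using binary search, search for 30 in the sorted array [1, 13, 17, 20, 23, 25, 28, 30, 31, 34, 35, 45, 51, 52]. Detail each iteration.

Binary search for 30 in [1, 13, 17, 20, 23, 25, 28, 30, 31, 34, 35, 45, 51, 52]:

lo=0, hi=13, mid=6, arr[mid]=28 -> 28 < 30, search right half
lo=7, hi=13, mid=10, arr[mid]=35 -> 35 > 30, search left half
lo=7, hi=9, mid=8, arr[mid]=31 -> 31 > 30, search left half
lo=7, hi=7, mid=7, arr[mid]=30 -> Found target at index 7!

Binary search finds 30 at index 7 after 4 comparisons. The search repeatedly halves the search space by comparing with the middle element.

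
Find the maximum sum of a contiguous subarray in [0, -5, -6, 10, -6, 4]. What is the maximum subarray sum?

Using Kadane's algorithm on [0, -5, -6, 10, -6, 4]:

Scanning through the array:
Position 1 (value -5): max_ending_here = -5, max_so_far = 0
Position 2 (value -6): max_ending_here = -6, max_so_far = 0
Position 3 (value 10): max_ending_here = 10, max_so_far = 10
Position 4 (value -6): max_ending_here = 4, max_so_far = 10
Position 5 (value 4): max_ending_here = 8, max_so_far = 10

Maximum subarray: [10]
Maximum sum: 10

The maximum subarray is [10] with sum 10. This subarray runs from index 3 to index 3.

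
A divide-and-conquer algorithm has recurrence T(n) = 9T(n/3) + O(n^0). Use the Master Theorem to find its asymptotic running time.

Master Theorem for T(n) = 9T(n/3) + O(n^0):

a = 9, b = 3, c = 0
log_b(a) = log_3(9) = 2.0000

Case 1: c = 0 < log_3(9) = 2.0000
T(n) = O(n^(log_3 9)) = O(n^2)

For T(n) = 9T(n/3) + O(n^0): log_3(9) = 2.0000. This is Case 1 of the Master Theorem (c < log_b(a), work dominated by leaves), giving O(n^2).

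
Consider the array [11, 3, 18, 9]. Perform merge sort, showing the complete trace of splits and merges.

Merge sort trace:

Split: [11, 3, 18, 9] -> [11, 3] and [18, 9]
  Split: [11, 3] -> [11] and [3]
  Merge: [11] + [3] -> [3, 11]
  Split: [18, 9] -> [18] and [9]
  Merge: [18] + [9] -> [9, 18]
Merge: [3, 11] + [9, 18] -> [3, 9, 11, 18]

Final sorted array: [3, 9, 11, 18]

The merge sort proceeds by recursively splitting the array and merging sorted halves.
After all merges, the sorted array is [3, 9, 11, 18].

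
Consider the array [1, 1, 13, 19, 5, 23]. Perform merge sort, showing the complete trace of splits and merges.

Merge sort trace:

Split: [1, 1, 13, 19, 5, 23] -> [1, 1, 13] and [19, 5, 23]
  Split: [1, 1, 13] -> [1] and [1, 13]
    Split: [1, 13] -> [1] and [13]
    Merge: [1] + [13] -> [1, 13]
  Merge: [1] + [1, 13] -> [1, 1, 13]
  Split: [19, 5, 23] -> [19] and [5, 23]
    Split: [5, 23] -> [5] and [23]
    Merge: [5] + [23] -> [5, 23]
  Merge: [19] + [5, 23] -> [5, 19, 23]
Merge: [1, 1, 13] + [5, 19, 23] -> [1, 1, 5, 13, 19, 23]

Final sorted array: [1, 1, 5, 13, 19, 23]

The merge sort proceeds by recursively splitting the array and merging sorted halves.
After all merges, the sorted array is [1, 1, 5, 13, 19, 23].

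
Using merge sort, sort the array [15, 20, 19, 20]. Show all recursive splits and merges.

Merge sort trace:

Split: [15, 20, 19, 20] -> [15, 20] and [19, 20]
  Split: [15, 20] -> [15] and [20]
  Merge: [15] + [20] -> [15, 20]
  Split: [19, 20] -> [19] and [20]
  Merge: [19] + [20] -> [19, 20]
Merge: [15, 20] + [19, 20] -> [15, 19, 20, 20]

Final sorted array: [15, 19, 20, 20]

The merge sort proceeds by recursively splitting the array and merging sorted halves.
After all merges, the sorted array is [15, 19, 20, 20].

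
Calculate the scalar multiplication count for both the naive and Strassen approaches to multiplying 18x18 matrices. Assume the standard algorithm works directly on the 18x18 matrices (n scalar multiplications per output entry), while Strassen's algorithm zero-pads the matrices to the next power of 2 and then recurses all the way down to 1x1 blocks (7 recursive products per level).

Matrix multiplication for 18x18 matrices:

Strassen's algorithm requires power-of-2 dimensions. Pad 18x18 to 32x32 (next power of 2).

Standard algorithm: 18^3 = 5832 multiplications
Strassen's algorithm: 7^(log2(32)) = 7^5 = 16807 multiplications
Difference: 5832 - 16807 = -10975 (Strassen uses MORE here due to padding overhead — for small or just-over-power-of-2 n, padding can outweigh the per-level savings)

Standard: 5832 multiplications (18^3). Strassen: 16807 multiplications (7^5, after padding to 32x32). Strassen reduces 8 recursive multiplications to 7 at each level.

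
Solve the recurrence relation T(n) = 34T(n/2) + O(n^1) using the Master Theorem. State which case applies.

Master Theorem for T(n) = 34T(n/2) + O(n^1):

a = 34, b = 2, c = 1
log_b(a) = log_2(34) = 5.0875

Case 1: c = 1 < log_2(34) = 5.0875
T(n) = O(n^(log_2 34))

For T(n) = 34T(n/2) + O(n^1): log_2(34) = 5.0875. This is Case 1 of the Master Theorem (c < log_b(a), work dominated by leaves), giving O(n^(log_2 34)).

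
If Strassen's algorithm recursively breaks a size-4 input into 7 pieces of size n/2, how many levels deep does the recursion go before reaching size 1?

For divide and conquer with division factor 2:

Problem sizes at each level:
Level 0: 4
Level 1: 2
Level 2: 1

The root is level 0 and the size-1 base case is level 2 (the tree spans levels 0 through 2, i.e. 3 levels counting the root), so the depth is the number of divisions: log_2(4) = 2

The recursion tree depth is log_2(4) = 2. At each level, the problem size is divided by 2, so it takes 2 divisions to reduce to a base case of size 1. The algorithm makes 7 recursive calls at each level.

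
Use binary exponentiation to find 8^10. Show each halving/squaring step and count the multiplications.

Computing 8^10 by squaring (build up from 8^1; each line after the first costs one multiplication):

8^1 = 8
8^2 = (8^1)^2 = 8^2 = 64
8^4 = (8^2)^2 = 64^2 = 4096
8^5 = 8 * 8^4 = 8 * 4096 = 32768
8^10 = (8^5)^2 = 32768^2 = 1073741824

Result: 1073741824
Multiplications needed: 4 (4 lines after 8^1)

8^10 = 1073741824. Using exponentiation by squaring, this requires 4 multiplications. The key idea: if the exponent is even, square the half-power; if odd, multiply by the base once.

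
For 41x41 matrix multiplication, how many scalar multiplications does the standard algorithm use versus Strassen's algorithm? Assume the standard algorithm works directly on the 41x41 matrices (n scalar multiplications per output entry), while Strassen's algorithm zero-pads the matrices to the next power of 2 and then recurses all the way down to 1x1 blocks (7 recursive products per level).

Matrix multiplication for 41x41 matrices:

Strassen's algorithm requires power-of-2 dimensions. Pad 41x41 to 64x64 (next power of 2).

Standard algorithm: 41^3 = 68921 multiplications
Strassen's algorithm: 7^(log2(64)) = 7^6 = 117649 multiplications
Difference: 68921 - 117649 = -48728 (Strassen uses MORE here due to padding overhead — for small or just-over-power-of-2 n, padding can outweigh the per-level savings)

Standard: 68921 multiplications (41^3). Strassen: 117649 multiplications (7^6, after padding to 64x64). Strassen reduces 8 recursive multiplications to 7 at each level.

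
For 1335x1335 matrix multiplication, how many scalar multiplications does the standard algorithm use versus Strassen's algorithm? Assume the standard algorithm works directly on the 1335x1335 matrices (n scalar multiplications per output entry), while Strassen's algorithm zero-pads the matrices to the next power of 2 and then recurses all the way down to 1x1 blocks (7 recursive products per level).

Matrix multiplication for 1335x1335 matrices:

Strassen's algorithm requires power-of-2 dimensions. Pad 1335x1335 to 2048x2048 (next power of 2).

Standard algorithm: 1335^3 = 2379270375 multiplications
Strassen's algorithm: 7^(log2(2048)) = 7^11 = 1977326743 multiplications
Savings: 2379270375 - 1977326743 = 401943632 multiplications

Standard: 2379270375 multiplications (1335^3). Strassen: 1977326743 multiplications (7^11, after padding to 2048x2048). Strassen reduces 8 recursive multiplications to 7 at each level.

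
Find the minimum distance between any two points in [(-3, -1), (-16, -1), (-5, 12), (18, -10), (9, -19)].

Computing all pairwise distances among 5 points:

d((-3, -1), (-16, -1)) = 13.0
d((-3, -1), (-5, 12)) = 13.1529
d((-3, -1), (18, -10)) = 22.8473
d((-3, -1), (9, -19)) = 21.6333
d((-16, -1), (-5, 12)) = 17.0294
d((-16, -1), (18, -10)) = 35.171
d((-16, -1), (9, -19)) = 30.8058
d((-5, 12), (18, -10)) = 31.8277
d((-5, 12), (9, -19)) = 34.0147
d((18, -10), (9, -19)) = 12.7279 <-- minimum

Closest pair: (18, -10) and (9, -19) with distance 12.7279

The closest pair is (18, -10) and (9, -19) with Euclidean distance 12.7279. For 5 points, brute-force pairwise comparison is shown above. For large n, the divide-and-conquer algorithm (sort by x, recurse on halves, check the dividing strip) achieves O(n log n).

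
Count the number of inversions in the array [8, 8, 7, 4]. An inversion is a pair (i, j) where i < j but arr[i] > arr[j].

Finding inversions in [8, 8, 7, 4]:

(0, 2): arr[0]=8 > arr[2]=7
(0, 3): arr[0]=8 > arr[3]=4
(1, 2): arr[1]=8 > arr[2]=7
(1, 3): arr[1]=8 > arr[3]=4
(2, 3): arr[2]=7 > arr[3]=4

Total inversions: 5

The array has 5 inversion(s): (0,2), (0,3), (1,2), (1,3), (2,3). Each pair (i,j) satisfies i < j and arr[i] > arr[j].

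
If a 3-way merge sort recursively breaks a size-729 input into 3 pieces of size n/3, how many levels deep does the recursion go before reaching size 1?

For divide and conquer with division factor 3:

Problem sizes at each level:
Level 0: 729
Level 1: 243
Level 2: 81
Level 3: 27
Level 4: 9
Level 5: 3
Level 6: 1

The root is level 0 and the size-1 base case is level 6 (the tree spans levels 0 through 6, i.e. 7 levels counting the root), so the depth is the number of divisions: log_3(729) = 6

The recursion tree depth is log_3(729) = 6. At each level, the problem size is divided by 3, so it takes 6 divisions to reduce to a base case of size 1. The algorithm makes 3 recursive calls at each level.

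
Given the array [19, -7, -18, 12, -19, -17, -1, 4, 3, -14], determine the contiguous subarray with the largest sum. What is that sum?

Using Kadane's algorithm on [19, -7, -18, 12, -19, -17, -1, 4, 3, -14]:

Scanning through the array:
Position 1 (value -7): max_ending_here = 12, max_so_far = 19
Position 2 (value -18): max_ending_here = -6, max_so_far = 19
Position 3 (value 12): max_ending_here = 12, max_so_far = 19
Position 4 (value -19): max_ending_here = -7, max_so_far = 19
Position 5 (value -17): max_ending_here = -17, max_so_far = 19
Position 6 (value -1): max_ending_here = -1, max_so_far = 19
Position 7 (value 4): max_ending_here = 4, max_so_far = 19
Position 8 (value 3): max_ending_here = 7, max_so_far = 19
Position 9 (value -14): max_ending_here = -7, max_so_far = 19

Maximum subarray: [19]
Maximum sum: 19

The maximum subarray is [19] with sum 19. This subarray runs from index 0 to index 0.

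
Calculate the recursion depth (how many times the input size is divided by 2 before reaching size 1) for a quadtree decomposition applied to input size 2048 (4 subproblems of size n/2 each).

For divide and conquer with division factor 2:

Problem sizes at each level:
Level 0: 2048
Level 1: 1024
Level 2: 512
Level 3: 256
Level 4: 128
Level 5: 64
Level 6: 32
Level 7: 16
Level 8: 8
Level 9: 4
Level 10: 2
Level 11: 1

The root is level 0 and the size-1 base case is level 11 (the tree spans levels 0 through 11, i.e. 12 levels counting the root), so the depth is the number of divisions: log_2(2048) = 11

The recursion tree depth is log_2(2048) = 11. At each level, the problem size is divided by 2, so it takes 11 divisions to reduce to a base case of size 1. The algorithm makes 4 recursive calls at each level.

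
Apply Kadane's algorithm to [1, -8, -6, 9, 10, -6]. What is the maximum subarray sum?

Using Kadane's algorithm on [1, -8, -6, 9, 10, -6]:

Scanning through the array:
Position 1 (value -8): max_ending_here = -7, max_so_far = 1
Position 2 (value -6): max_ending_here = -6, max_so_far = 1
Position 3 (value 9): max_ending_here = 9, max_so_far = 9
Position 4 (value 10): max_ending_here = 19, max_so_far = 19
Position 5 (value -6): max_ending_here = 13, max_so_far = 19

Maximum subarray: [9, 10]
Maximum sum: 19

The maximum subarray is [9, 10] with sum 19. This subarray runs from index 3 to index 4.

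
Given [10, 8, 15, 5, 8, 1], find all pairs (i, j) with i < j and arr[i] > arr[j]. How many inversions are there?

Finding inversions in [10, 8, 15, 5, 8, 1]:

(0, 1): arr[0]=10 > arr[1]=8
(0, 3): arr[0]=10 > arr[3]=5
(0, 4): arr[0]=10 > arr[4]=8
(0, 5): arr[0]=10 > arr[5]=1
(1, 3): arr[1]=8 > arr[3]=5
(1, 5): arr[1]=8 > arr[5]=1
(2, 3): arr[2]=15 > arr[3]=5
(2, 4): arr[2]=15 > arr[4]=8
(2, 5): arr[2]=15 > arr[5]=1
(3, 5): arr[3]=5 > arr[5]=1
(4, 5): arr[4]=8 > arr[5]=1

Total inversions: 11

The array has 11 inversion(s): (0,1), (0,3), (0,4), (0,5), (1,3), (1,5), (2,3), (2,4), (2,5), (3,5), (4,5). Each pair (i,j) satisfies i < j and arr[i] > arr[j].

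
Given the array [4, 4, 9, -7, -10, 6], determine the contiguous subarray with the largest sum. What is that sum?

Using Kadane's algorithm on [4, 4, 9, -7, -10, 6]:

Scanning through the array:
Position 1 (value 4): max_ending_here = 8, max_so_far = 8
Position 2 (value 9): max_ending_here = 17, max_so_far = 17
Position 3 (value -7): max_ending_here = 10, max_so_far = 17
Position 4 (value -10): max_ending_here = 0, max_so_far = 17
Position 5 (value 6): max_ending_here = 6, max_so_far = 17

Maximum subarray: [4, 4, 9]
Maximum sum: 17

The maximum subarray is [4, 4, 9] with sum 17. This subarray runs from index 0 to index 2.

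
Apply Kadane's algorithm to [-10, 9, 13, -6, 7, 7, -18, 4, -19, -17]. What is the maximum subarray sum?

Using Kadane's algorithm on [-10, 9, 13, -6, 7, 7, -18, 4, -19, -17]:

Scanning through the array:
Position 1 (value 9): max_ending_here = 9, max_so_far = 9
Position 2 (value 13): max_ending_here = 22, max_so_far = 22
Position 3 (value -6): max_ending_here = 16, max_so_far = 22
Position 4 (value 7): max_ending_here = 23, max_so_far = 23
Position 5 (value 7): max_ending_here = 30, max_so_far = 30
Position 6 (value -18): max_ending_here = 12, max_so_far = 30
Position 7 (value 4): max_ending_here = 16, max_so_far = 30
Position 8 (value -19): max_ending_here = -3, max_so_far = 30
Position 9 (value -17): max_ending_here = -17, max_so_far = 30

Maximum subarray: [9, 13, -6, 7, 7]
Maximum sum: 30

The maximum subarray is [9, 13, -6, 7, 7] with sum 30. This subarray runs from index 1 to index 5.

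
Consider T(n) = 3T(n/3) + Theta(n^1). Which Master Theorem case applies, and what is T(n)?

Master Theorem for T(n) = 3T(n/3) + O(n^1):

a = 3, b = 3, c = 1
log_b(a) = log_3(3) = 1.0000

Case 2: c = 1 = log_3(3) = 1.0000
T(n) = O(n^1 log n) = O(n log n)

For T(n) = 3T(n/3) + O(n^1): log_3(3) = 1.0000. This is Case 2 of the Master Theorem (c = log_b(a), equal work at all levels), giving O(n log n).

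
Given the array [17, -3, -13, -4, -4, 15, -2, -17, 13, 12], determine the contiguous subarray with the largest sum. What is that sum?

Using Kadane's algorithm on [17, -3, -13, -4, -4, 15, -2, -17, 13, 12]:

Scanning through the array:
Position 1 (value -3): max_ending_here = 14, max_so_far = 17
Position 2 (value -13): max_ending_here = 1, max_so_far = 17
Position 3 (value -4): max_ending_here = -3, max_so_far = 17
Position 4 (value -4): max_ending_here = -4, max_so_far = 17
Position 5 (value 15): max_ending_here = 15, max_so_far = 17
Position 6 (value -2): max_ending_here = 13, max_so_far = 17
Position 7 (value -17): max_ending_here = -4, max_so_far = 17
Position 8 (value 13): max_ending_here = 13, max_so_far = 17
Position 9 (value 12): max_ending_here = 25, max_so_far = 25

Maximum subarray: [13, 12]
Maximum sum: 25

The maximum subarray is [13, 12] with sum 25. This subarray runs from index 8 to index 9.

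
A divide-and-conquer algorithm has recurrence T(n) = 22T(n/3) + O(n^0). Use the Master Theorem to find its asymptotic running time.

Master Theorem for T(n) = 22T(n/3) + O(n^0):

a = 22, b = 3, c = 0
log_b(a) = log_3(22) = 2.8136

Case 1: c = 0 < log_3(22) = 2.8136
T(n) = O(n^(log_3 22))

For T(n) = 22T(n/3) + O(n^0): log_3(22) = 2.8136. This is Case 1 of the Master Theorem (c < log_b(a), work dominated by leaves), giving O(n^(log_3 22)).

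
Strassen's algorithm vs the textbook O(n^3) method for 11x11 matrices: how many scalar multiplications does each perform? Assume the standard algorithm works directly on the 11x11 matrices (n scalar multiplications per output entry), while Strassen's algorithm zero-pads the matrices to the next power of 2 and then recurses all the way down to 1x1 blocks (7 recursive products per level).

Matrix multiplication for 11x11 matrices:

Strassen's algorithm requires power-of-2 dimensions. Pad 11x11 to 16x16 (next power of 2).

Standard algorithm: 11^3 = 1331 multiplications
Strassen's algorithm: 7^(log2(16)) = 7^4 = 2401 multiplications
Difference: 1331 - 2401 = -1070 (Strassen uses MORE here due to padding overhead — for small or just-over-power-of-2 n, padding can outweigh the per-level savings)

Standard: 1331 multiplications (11^3). Strassen: 2401 multiplications (7^4, after padding to 16x16). Strassen reduces 8 recursive multiplications to 7 at each level.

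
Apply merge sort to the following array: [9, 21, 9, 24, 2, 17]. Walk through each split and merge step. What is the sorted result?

Merge sort trace:

Split: [9, 21, 9, 24, 2, 17] -> [9, 21, 9] and [24, 2, 17]
  Split: [9, 21, 9] -> [9] and [21, 9]
    Split: [21, 9] -> [21] and [9]
    Merge: [21] + [9] -> [9, 21]
  Merge: [9] + [9, 21] -> [9, 9, 21]
  Split: [24, 2, 17] -> [24] and [2, 17]
    Split: [2, 17] -> [2] and [17]
    Merge: [2] + [17] -> [2, 17]
  Merge: [24] + [2, 17] -> [2, 17, 24]
Merge: [9, 9, 21] + [2, 17, 24] -> [2, 9, 9, 17, 21, 24]

Final sorted array: [2, 9, 9, 17, 21, 24]

The merge sort proceeds by recursively splitting the array and merging sorted halves.
After all merges, the sorted array is [2, 9, 9, 17, 21, 24].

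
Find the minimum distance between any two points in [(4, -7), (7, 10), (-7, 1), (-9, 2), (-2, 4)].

Computing all pairwise distances among 5 points:

d((4, -7), (7, 10)) = 17.2627
d((4, -7), (-7, 1)) = 13.6015
d((4, -7), (-9, 2)) = 15.8114
d((4, -7), (-2, 4)) = 12.53
d((7, 10), (-7, 1)) = 16.6433
d((7, 10), (-9, 2)) = 17.8885
d((7, 10), (-2, 4)) = 10.8167
d((-7, 1), (-9, 2)) = 2.2361 <-- minimum
d((-7, 1), (-2, 4)) = 5.831
d((-9, 2), (-2, 4)) = 7.2801

Closest pair: (-7, 1) and (-9, 2) with distance 2.2361

The closest pair is (-7, 1) and (-9, 2) with Euclidean distance 2.2361. For 5 points, brute-force pairwise comparison is shown above. For large n, the divide-and-conquer algorithm (sort by x, recurse on halves, check the dividing strip) achieves O(n log n).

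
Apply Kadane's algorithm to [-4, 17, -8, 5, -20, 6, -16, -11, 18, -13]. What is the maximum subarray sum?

Using Kadane's algorithm on [-4, 17, -8, 5, -20, 6, -16, -11, 18, -13]:

Scanning through the array:
Position 1 (value 17): max_ending_here = 17, max_so_far = 17
Position 2 (value -8): max_ending_here = 9, max_so_far = 17
Position 3 (value 5): max_ending_here = 14, max_so_far = 17
Position 4 (value -20): max_ending_here = -6, max_so_far = 17
Position 5 (value 6): max_ending_here = 6, max_so_far = 17
Position 6 (value -16): max_ending_here = -10, max_so_far = 17
Position 7 (value -11): max_ending_here = -11, max_so_far = 17
Position 8 (value 18): max_ending_here = 18, max_so_far = 18
Position 9 (value -13): max_ending_here = 5, max_so_far = 18

Maximum subarray: [18]
Maximum sum: 18

The maximum subarray is [18] with sum 18. This subarray runs from index 8 to index 8.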